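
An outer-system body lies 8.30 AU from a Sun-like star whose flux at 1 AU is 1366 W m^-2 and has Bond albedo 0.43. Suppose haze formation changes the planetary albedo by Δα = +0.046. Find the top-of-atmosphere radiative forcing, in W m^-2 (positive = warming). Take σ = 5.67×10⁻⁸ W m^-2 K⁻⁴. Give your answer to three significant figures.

Irradiance scales as 1/d², so S = 1366 W m^-2 × (1/8.30)² = 19.83 W m^-2.
TOA radiative forcing: ΔF = −S·Δα/4 = −19.83·(+0.046)/4 = -0.2280 W m^-2.

-0.228 W m^-2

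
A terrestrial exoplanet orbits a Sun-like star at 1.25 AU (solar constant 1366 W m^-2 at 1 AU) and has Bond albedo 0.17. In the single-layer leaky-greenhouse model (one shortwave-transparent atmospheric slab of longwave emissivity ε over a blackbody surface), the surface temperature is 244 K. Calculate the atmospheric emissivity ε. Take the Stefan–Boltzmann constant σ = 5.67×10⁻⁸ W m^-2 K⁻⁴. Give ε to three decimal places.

By the inverse-square law, S = 1366/1.25² = 874.2 W m^-2.
First, T_e = [874.2·(1−0.17)/(4σ)]^(1/4) = 237.8 K.
Since (2−ε)/2 = (T_e/T_s)⁴ = 0.9026, ε = 0.1948.

0.195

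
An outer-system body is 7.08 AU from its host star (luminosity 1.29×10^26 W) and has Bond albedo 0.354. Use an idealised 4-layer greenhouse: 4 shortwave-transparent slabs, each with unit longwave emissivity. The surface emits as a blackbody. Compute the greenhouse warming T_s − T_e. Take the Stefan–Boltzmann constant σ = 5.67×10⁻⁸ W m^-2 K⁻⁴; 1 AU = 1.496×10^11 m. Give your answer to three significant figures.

35.4 kelvin

Orbital distance: d = 7.08 AU = 1.059×10^12 m.
S = L/(4πd²) = 9.151 W m^-2.
OLR = S(1−α)/4 = 1.478 W m^-2; the top layer radiates at T_e = 71.45 K.
Surface: T_s = (5)^¼·T_e = 106.8 K.
Warming: T_s − T_e = 35.39 K.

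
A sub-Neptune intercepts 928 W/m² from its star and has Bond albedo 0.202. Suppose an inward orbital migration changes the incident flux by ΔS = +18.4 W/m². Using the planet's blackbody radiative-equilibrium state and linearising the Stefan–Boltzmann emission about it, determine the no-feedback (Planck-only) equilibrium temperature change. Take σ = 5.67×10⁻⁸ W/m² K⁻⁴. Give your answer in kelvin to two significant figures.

The baseline emission temperature is T_e = 239.0 K.
Only a fraction (1−α) is absorbed and it's spread over 4πR², so ΔF = (1−α)ΔS/4 = 3.671 W/m².
Linearising σT⁴ gives d(σT⁴)/dT = 4σT_e³ = 3.098 W/m² per K.
Hence the no-feedback warming is ΔF/(4σT_e³) = 1.18 K.

1.2 kelvin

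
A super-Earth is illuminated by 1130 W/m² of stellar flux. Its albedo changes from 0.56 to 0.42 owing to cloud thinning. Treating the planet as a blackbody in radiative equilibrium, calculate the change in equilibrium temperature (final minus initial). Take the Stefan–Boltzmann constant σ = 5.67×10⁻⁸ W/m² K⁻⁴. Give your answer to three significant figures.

Initial: T₁ = [S(1−0.56)/(4σ)]^(1/4) = 216.4 K.
With α = 0.42, T₂ = 231.9 K.
Change: 231.9 − 216.4 = 15.47 K.

15.5 K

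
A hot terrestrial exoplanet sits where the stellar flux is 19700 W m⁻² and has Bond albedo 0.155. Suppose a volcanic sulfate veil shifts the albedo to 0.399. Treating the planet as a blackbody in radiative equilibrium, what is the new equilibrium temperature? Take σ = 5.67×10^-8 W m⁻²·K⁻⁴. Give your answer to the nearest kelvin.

New equilibrium: T₂ = [(1−0.399)·19700/(4σ)]^(1/4) = 478.0 K.

478 kelvin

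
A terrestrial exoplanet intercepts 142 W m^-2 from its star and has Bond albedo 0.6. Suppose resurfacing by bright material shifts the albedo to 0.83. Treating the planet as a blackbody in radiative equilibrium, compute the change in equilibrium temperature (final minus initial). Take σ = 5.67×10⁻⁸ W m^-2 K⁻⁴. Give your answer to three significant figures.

-24.2 K

Initial: T₁ = [S(1−0.6)/(4σ)]^(1/4) = 125.8 K.
Final:   T₂ = [S(1−0.83)/(4σ)]^(1/4) = 101.6 K.
ΔT = T₂ − T₁ = -24.23 K.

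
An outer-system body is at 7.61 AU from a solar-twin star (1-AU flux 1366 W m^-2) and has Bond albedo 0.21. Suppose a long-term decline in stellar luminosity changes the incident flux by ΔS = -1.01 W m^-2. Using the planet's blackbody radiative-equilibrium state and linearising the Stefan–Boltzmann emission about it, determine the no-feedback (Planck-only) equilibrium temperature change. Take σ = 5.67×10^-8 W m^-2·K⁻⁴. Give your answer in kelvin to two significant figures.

Flux at the orbit: S = 1366/(7.61)² = 23.59 W m^-2.
The baseline emission temperature is T_e = 95.21 K.
TOA radiative forcing: ΔF = (1−α)ΔS/4 = 0.79·(-1.01)/4 = -0.1995 W m^-2.
The Planck feedback parameter is 4σT_e³ = 0.1957 W m^-2/K.
So ΔT₀ = -0.1995/0.1957 = -1.02 K.

-1.0 K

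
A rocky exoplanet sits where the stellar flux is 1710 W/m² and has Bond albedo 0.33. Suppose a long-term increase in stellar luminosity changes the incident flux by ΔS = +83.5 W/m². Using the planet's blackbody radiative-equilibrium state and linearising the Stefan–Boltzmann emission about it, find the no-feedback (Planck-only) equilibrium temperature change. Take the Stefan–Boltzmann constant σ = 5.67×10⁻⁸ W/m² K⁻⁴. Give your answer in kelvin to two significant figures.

3.3 K

Reference equilibrium: T_e = [S(1−α)/(4σ)]^(1/4) = 266.6 K.
ΔF = Δ[S(1−α)]/4 = (1−0.33)·+83.5/4 = 13.99 W/m².
Linearising σT⁴ gives d(σT⁴)/dT = 4σT_e³ = 4.297 W/m² per K.
Hence the no-feedback warming is ΔF/(4σT_e³) = 3.25 K.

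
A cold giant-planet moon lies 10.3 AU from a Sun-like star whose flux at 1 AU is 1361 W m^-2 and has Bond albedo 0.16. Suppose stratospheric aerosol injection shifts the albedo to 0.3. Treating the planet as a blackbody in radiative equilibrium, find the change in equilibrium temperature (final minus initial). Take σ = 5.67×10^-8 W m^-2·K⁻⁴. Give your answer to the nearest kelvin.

-4 K

Irradiance scales as 1/d², so S = 1361 W m^-2 × (1/10.3)² = 12.83 W m^-2.
Initial: T₁ = [S(1−0.16)/(4σ)]^(1/4) = 83.02 K.
After:  T₂ = [12.83·0.7/(4σ)]^(1/4) = 79.32 K.
Change: 79.32 − 83.02 = -3.699 K.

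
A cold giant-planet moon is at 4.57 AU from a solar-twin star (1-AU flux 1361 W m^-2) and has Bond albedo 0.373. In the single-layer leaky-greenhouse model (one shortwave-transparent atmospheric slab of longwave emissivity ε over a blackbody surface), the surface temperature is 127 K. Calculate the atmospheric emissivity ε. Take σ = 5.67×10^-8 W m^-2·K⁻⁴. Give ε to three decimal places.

Flux at the orbit: S = 1361/(4.57)² = 65.17 W m^-2.
Effective temperature: T_e = [S(1−α)/(4σ)]^(1/4) = 115.9 K.
Inverting T_s⁴ = 2T_e⁴/(2−ε): (T_e/T_s)⁴ = 0.6925, so ε = 2(1 − 0.6925) = 0.6150.

0.615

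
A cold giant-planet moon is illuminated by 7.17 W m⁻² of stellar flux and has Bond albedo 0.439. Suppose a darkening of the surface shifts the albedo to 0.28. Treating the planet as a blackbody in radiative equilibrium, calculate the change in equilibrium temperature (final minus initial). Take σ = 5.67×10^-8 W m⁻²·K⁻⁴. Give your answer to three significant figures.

With α = 0.439, T₁ = 64.89 K.
After:  T₂ = [7.170·0.72/(4σ)]^(1/4) = 69.07 K.
ΔT = T₂ − T₁ = 4.177 K.

4.18 K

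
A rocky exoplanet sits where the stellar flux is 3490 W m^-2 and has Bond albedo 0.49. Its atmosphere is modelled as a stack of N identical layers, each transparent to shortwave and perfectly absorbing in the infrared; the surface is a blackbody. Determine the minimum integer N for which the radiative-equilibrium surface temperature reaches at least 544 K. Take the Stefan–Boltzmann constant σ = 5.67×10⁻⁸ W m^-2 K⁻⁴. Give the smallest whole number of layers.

OLR = S(1−α)/4 = 445.0 W m^-2; the top layer radiates at T_e = 297.6 K.
Need (N+1)T_e⁴ ≥ T_s⁴, i.e. N+1 ≥ (544/297.6)⁴ = 11.159.
The minimum whole number is N = 11.

11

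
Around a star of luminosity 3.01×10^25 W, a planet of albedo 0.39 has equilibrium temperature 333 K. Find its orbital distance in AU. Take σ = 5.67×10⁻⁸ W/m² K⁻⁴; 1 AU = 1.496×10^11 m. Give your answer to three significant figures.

Required flux: S = 4σT⁴/(1−α) = 4572 W/m².
Then d = [L/(4πS)]^(1/2) = 2.289×10^10 m, i.e. 0.1530 AU.

0.153 AU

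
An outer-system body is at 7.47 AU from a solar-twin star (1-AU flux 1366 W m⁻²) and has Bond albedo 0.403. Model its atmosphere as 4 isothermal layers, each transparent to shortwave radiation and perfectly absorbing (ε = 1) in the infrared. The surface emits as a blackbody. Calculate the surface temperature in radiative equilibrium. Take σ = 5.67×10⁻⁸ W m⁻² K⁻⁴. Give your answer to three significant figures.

Irradiance scales as 1/d², so S = 1366 W m⁻² × (1/7.47)² = 24.48 W m⁻².
Top-of-atmosphere balance: σT_e⁴ = S(1−α)/4 = 3.654 W m⁻² → T_e = 89.60 K.
With N = 4 opaque layers, T_s = (N+1)^(1/4)·T_e = 5^(1/4)·89.60 = 134.0 K.

134 kelvin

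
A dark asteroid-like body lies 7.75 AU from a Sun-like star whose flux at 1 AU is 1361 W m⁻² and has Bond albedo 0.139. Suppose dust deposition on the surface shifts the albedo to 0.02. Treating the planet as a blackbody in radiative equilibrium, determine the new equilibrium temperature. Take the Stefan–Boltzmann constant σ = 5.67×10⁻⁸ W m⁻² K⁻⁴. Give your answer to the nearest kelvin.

99 K

Flux at the orbit: S = 1361/(7.75)² = 22.66 W m⁻².
With the new albedo, S(1−α₂)/4 = 5.552 W m⁻², so T₂ = 99.47 K.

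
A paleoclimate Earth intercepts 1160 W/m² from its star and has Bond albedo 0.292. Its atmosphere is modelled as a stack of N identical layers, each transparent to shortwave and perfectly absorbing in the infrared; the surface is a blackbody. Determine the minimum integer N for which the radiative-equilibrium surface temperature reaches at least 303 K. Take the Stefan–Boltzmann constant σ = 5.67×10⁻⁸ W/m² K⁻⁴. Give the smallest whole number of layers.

Top-of-atmosphere balance: σT_e⁴ = S(1−α)/4 = 205.3 W/m² → T_e = 245.3 K.
Since T_s⁴ = (N+1)T_e⁴, we need N ≥ (T_s/T_e)⁴ − 1 = 1.328.
The minimum whole number is N = 2.

2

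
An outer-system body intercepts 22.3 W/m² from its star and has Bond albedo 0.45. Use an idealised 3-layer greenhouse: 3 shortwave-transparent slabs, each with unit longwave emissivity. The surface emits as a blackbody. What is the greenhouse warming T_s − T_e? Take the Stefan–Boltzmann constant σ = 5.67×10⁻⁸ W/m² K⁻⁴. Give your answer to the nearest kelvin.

Top-of-atmosphere balance: σT_e⁴ = S(1−α)/4 = 3.066 W/m² → T_e = 85.75 K.
T_s = (N+1)^(1/4)·T_e = 121.3 K.
Warming: T_s − T_e = 35.52 K.

36 K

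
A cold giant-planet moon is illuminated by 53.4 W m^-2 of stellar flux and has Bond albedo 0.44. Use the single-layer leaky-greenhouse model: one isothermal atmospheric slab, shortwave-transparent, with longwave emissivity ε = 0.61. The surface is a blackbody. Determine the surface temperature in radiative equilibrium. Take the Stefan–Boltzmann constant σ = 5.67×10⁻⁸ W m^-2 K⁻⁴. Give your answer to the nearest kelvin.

117 K

Effective emission temperature (TOA balance): σT_e⁴ = S(1−α)/4 = 7.476 W m^-2 → T_e = 107.2 K.
For a single slab of emissivity ε, T_s⁴ = 2T_e⁴/(2−ε); thus T_s = 107.2·(1.439)^(1/4) = 117.4 K.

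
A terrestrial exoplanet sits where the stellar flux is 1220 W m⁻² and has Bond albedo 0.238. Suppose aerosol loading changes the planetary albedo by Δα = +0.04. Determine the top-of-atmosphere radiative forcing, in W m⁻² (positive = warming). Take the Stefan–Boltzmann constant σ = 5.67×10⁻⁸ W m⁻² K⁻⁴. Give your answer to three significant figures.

TOA radiative forcing: ΔF = −S·Δα/4 = −1220·(+0.04)/4 = -12.20 W m⁻².

-12.2 W m⁻²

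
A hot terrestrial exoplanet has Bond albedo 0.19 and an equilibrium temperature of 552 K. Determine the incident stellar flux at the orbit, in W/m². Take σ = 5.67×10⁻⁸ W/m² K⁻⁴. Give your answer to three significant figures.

26000 W/m²

Invert the energy balance for S: S = 4σT⁴/(1−α).
σT⁴ = 5.67×10⁻⁸·(552)⁴ = 5264 W/m².
So S = 4×5264/(1−0.19) = 26000 W/m².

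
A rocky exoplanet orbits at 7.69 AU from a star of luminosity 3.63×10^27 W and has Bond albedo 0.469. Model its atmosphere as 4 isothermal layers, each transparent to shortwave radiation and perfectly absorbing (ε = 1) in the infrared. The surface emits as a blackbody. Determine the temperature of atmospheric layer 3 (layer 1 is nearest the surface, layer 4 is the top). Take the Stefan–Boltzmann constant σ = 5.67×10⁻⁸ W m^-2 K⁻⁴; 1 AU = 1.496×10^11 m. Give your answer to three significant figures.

179 kelvin

d = 7.69 × 1.496×10^11 m = 1.150×10^12 m.
Spreading L over a sphere of radius d: S = 3.63×10^27/(4π·1.15×10^12²) = 218.3 W m^-2.
The effective emission temperature is T_e = [S(1−α)/(4σ)]^¼ = 150.4 K.
The net upward flux σT_e⁴ is constant between every pair of levels, so T_k⁴ = (N+1−k)T_e⁴.
With k = 3: T_3 = (4+1−3)^¼·150.4 K = 178.8 K.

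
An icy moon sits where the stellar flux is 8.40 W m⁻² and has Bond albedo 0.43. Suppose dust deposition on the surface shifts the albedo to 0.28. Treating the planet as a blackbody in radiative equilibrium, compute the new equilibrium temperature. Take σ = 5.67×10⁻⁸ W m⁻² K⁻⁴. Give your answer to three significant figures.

71.9 K

With the new albedo, S(1−α₂)/4 = 1.512 W m⁻², so T₂ = 71.86 K.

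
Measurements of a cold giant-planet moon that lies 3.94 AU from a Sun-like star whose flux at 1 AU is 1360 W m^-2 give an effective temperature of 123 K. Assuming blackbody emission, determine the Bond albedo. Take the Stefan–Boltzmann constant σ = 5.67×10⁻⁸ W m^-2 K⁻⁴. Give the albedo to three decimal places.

0.407

Flux at the orbit: S = 1360/(3.94)² = 87.61 W m^-2.
From σT⁴ = S(1−α)/4 we invert for α: 1−α = 4σT⁴/S.
4σT⁴ = 4·5.67×10⁻⁸·(123)⁴ = 51.91 W m^-2.
Hence α = 1 − 51.91/87.61 = 0.4075.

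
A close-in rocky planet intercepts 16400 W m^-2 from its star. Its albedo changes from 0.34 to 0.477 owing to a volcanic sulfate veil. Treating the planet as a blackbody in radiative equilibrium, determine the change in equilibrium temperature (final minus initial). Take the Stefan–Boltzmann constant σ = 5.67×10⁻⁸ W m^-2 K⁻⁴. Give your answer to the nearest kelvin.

-26 kelvin

Before: T₁ = [16400·0.66/(4σ)]^(1/4) = 467.4 K.
With α = 0.477, T₂ = 441.0 K.
ΔT = T₂ − T₁ = -26.41 K.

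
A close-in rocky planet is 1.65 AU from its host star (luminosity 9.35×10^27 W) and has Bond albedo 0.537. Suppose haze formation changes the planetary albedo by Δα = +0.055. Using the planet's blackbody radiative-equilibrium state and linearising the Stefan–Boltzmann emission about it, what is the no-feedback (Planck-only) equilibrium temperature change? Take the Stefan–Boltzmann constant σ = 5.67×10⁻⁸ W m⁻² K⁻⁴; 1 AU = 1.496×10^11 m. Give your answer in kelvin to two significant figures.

d = 1.65 × 1.496×10^11 m = 2.468×10^11 m.
S = L/(4πd²) = 12210 W m⁻².
Reference equilibrium: T_e = [S(1−α)/(4σ)]^(1/4) = 397.4 K.
TOA radiative forcing: ΔF = −S·Δα/4 = −12210·(+0.055)/4 = -167.9 W m⁻².
The Planck feedback parameter is 4σT_e³ = 14.23 W m⁻²/K.
So ΔT₀ = -167.9/14.23 = -11.8 K.

-12 K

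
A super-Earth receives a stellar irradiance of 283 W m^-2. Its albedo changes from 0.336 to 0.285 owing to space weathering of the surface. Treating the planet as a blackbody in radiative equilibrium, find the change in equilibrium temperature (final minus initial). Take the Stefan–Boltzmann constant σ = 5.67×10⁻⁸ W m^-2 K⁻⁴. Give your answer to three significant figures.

Initial: T₁ = [S(1−0.336)/(4σ)]^(1/4) = 169.7 K.
Final:   T₂ = [S(1−0.285)/(4σ)]^(1/4) = 172.8 K.
Change: 172.8 − 169.7 = 3.168 K.

3.17 kelvin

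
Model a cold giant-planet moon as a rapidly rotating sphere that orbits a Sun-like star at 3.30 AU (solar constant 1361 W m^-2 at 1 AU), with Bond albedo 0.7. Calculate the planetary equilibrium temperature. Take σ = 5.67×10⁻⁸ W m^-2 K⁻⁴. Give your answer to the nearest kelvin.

Flux at the orbit: S = 1361/(3.30)² = 125.0 W m^-2.
Absorbed flux (global mean): S(1−α)/4 = 125.0·0.3/4 = 9.373 W m^-2.
Balancing against σT⁴: T = (9.373/5.67×10⁻⁸)^(1/4) = 113.4 K.

113 kelvin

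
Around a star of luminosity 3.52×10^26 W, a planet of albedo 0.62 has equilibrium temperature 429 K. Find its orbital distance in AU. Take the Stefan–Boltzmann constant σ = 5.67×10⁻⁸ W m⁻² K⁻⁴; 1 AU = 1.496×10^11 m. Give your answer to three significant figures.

The flux needed for this T is 4σT⁴/(1−0.62) = 20220 W m⁻².
S = L/(4πd²) → d = √(L/4πS) = √(3.52×10^26/(4π·20220)) = 3.722×10^10 m = 0.2488 AU.

0.249 AU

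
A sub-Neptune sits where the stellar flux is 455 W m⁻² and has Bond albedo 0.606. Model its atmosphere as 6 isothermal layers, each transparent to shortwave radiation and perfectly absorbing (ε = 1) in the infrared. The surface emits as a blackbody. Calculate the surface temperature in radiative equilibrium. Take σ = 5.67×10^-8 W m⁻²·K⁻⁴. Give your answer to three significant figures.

The effective emission temperature is T_e = [S(1−α)/(4σ)]^¼ = 167.7 K.
For an N-layer opaque stack, T_s⁴ = (N+1)T_e⁴, hence T_s = (7)^(1/4)×167.7 K = 272.7 K.

273 K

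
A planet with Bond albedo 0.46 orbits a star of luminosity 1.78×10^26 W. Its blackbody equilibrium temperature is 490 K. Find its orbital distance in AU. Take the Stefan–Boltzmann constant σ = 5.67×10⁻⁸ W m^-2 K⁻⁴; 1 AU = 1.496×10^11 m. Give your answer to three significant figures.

0.162 AU

Energy balance gives S = 4σT⁴/(1−α) = 24210 W m^-2.
S = L/(4πd²) → d = √(L/4πS) = √(1.78×10^26/(4π·24210)) = 2.419×10^10 m = 0.1617 AU.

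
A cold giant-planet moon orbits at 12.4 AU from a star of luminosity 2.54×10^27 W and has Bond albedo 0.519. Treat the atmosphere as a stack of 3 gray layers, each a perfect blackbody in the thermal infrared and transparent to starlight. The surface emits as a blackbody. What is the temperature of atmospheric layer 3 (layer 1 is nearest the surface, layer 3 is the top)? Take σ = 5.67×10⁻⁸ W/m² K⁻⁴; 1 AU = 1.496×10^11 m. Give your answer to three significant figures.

Orbital distance: d = 12.4 AU = 1.855×10^12 m.
S = L/(4πd²) = 58.74 W/m².
Top-of-atmosphere balance: σT_e⁴ = S(1−α)/4 = 7.063 W/m² → T_e = 105.6 K.
In the N-layer model, layer k (counted from the surface) has T_k = (N+1−k)^(1/4)·T_e.
T_3 = (1)^(1/4)·105.6 = 105.6 K.

106 K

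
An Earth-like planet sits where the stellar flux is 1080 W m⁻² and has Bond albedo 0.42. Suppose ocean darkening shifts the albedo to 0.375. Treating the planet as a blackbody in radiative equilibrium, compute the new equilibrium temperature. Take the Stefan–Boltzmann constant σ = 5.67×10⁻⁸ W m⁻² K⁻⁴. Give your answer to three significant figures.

With the new albedo, S(1−α₂)/4 = 168.8 W m⁻², so T₂ = 233.6 K.

234 K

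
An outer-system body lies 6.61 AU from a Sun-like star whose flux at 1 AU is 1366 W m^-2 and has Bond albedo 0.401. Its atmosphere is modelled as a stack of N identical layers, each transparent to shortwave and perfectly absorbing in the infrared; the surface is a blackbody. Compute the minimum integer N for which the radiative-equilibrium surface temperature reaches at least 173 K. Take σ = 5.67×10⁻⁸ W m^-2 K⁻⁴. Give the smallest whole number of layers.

10

By the inverse-square law, S = 1366/6.61² = 31.26 W m^-2.
OLR = S(1−α)/4 = 4.682 W m^-2; the top layer radiates at T_e = 95.33 K.
Need (N+1)T_e⁴ ≥ T_s⁴, i.e. N+1 ≥ (173/95.33)⁴ = 10.848.
So N ≥ 9.848; the smallest integer is N = 10.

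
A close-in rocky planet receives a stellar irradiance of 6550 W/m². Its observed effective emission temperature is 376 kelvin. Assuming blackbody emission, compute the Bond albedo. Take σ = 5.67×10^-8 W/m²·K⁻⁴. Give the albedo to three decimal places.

Rearranging the radiative balance, α = 1 − 4σT⁴/S.
σT⁴ = 1133 W/m², so 4σT⁴ = 4533 W/m².
1−α = 4533/6550 = 0.6921, so α = 0.3079.

0.308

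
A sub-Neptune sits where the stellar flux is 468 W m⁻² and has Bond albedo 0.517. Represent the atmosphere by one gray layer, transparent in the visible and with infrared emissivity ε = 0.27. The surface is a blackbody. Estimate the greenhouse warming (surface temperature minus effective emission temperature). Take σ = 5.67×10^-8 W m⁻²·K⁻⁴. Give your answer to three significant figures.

6.56 kelvin

The planet radiates to space at T_e = [S(1−α)/(4σ)]^(1/4) = 177.7 K.
The surface balance (absorbed SW + ε·downward IR = σT_s⁴) with T_a⁴ = T_s⁴/2 reduces to T_s = T_e·[2/(2−ε)]^¼ = 184.2 K.
Greenhouse warming: T_s − T_e = 6.560 K.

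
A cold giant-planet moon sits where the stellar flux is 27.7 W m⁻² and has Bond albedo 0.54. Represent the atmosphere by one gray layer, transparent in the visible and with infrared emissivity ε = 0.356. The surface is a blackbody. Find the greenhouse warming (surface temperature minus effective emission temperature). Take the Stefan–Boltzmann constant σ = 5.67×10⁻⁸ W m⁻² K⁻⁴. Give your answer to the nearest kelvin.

4 K

The planet radiates to space at T_e = [S(1−α)/(4σ)]^(1/4) = 86.58 K.
Surface balance with a leaky layer gives σT_s⁴ = σT_e⁴·2/(2−ε), so T_s = T_e·[2/(2−0.356)]^(1/4) = 90.92 K.
The atmosphere warms the surface by 4.348 K.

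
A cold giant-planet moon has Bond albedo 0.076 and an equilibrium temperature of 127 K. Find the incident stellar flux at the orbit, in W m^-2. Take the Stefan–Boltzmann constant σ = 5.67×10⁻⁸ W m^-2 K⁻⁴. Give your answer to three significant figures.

63.9 W m^-2

From S(1−α)/4 = σT⁴: S = 4σT⁴/(1−α).
The emitted flux is σT⁴ = 14.75 W m^-2.
So S = 4×14.75/(1−0.076) = 63.85 W m^-2.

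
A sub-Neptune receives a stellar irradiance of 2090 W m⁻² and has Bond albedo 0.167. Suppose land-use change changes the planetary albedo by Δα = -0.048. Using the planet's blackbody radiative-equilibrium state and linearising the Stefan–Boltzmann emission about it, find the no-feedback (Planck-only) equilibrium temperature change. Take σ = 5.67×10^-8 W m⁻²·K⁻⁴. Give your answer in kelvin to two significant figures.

Unperturbed T_e = [2090·(1−0.167)/(4σ)]^¼ = 296.0 K.
ΔF = −(S/4)Δα = −(2090/4)×(-0.048) = 25.08 W m⁻².
Linearising σT⁴ gives d(σT⁴)/dT = 4σT_e³ = 5.882 W m⁻² per K.
So ΔT₀ = 25.08/5.882 = 4.26 K.

4.3 K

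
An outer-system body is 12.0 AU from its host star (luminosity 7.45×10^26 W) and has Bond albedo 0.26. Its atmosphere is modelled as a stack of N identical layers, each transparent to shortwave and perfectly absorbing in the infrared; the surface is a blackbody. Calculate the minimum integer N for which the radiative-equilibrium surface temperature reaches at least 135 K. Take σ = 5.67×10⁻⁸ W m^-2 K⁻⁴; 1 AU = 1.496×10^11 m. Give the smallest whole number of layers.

d = 12.0 × 1.496×10^11 m = 1.795×10^12 m.
S = L/(4πd²) = 18.40 W m^-2.
Top-of-atmosphere balance: σT_e⁴ = S(1−α)/4 = 3.403 W m^-2 → T_e = 88.02 K.
Need (N+1)T_e⁴ ≥ T_s⁴, i.e. N+1 ≥ (135/88.02)⁴ = 5.534.
Rounding up, N = 5.

5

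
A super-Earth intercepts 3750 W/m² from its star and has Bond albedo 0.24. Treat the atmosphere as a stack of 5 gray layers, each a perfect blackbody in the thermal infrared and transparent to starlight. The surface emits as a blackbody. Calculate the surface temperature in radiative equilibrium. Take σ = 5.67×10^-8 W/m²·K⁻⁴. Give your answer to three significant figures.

The effective emission temperature is T_e = [S(1−α)/(4σ)]^¼ = 334.8 K.
For an N-layer opaque stack, T_s⁴ = (N+1)T_e⁴, hence T_s = (6)^(1/4)×334.8 K = 524.0 K.

524 kelvin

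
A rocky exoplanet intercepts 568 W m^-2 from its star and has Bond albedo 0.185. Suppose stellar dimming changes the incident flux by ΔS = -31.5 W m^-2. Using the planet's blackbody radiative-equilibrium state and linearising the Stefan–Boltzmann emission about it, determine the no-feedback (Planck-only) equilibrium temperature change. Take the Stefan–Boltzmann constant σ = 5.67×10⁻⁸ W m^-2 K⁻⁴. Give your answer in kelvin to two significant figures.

Unperturbed T_e = [568.0·(1−0.185)/(4σ)]^¼ = 212.6 K.
ΔF = Δ[S(1−α)]/4 = (1−0.185)·-31.5/4 = -6.418 W m^-2.
Linearising σT⁴ gives d(σT⁴)/dT = 4σT_e³ = 2.178 W m^-2 per K.
ΔT₀ = ΔF/λ_P = -6.418/2.178 = -2.95 K.

-2.9 K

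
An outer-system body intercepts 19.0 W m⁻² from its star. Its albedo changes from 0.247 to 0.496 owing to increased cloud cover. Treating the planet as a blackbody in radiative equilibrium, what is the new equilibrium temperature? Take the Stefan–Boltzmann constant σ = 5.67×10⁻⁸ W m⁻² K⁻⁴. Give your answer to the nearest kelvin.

81 kelvin

New equilibrium: T₂ = [(1−0.496)·19.00/(4σ)]^(1/4) = 80.61 K.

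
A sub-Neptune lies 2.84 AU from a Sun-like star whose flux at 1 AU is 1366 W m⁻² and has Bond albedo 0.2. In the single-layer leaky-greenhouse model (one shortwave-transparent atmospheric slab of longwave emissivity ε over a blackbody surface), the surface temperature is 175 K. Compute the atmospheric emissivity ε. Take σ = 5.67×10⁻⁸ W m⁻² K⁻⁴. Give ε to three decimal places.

Irradiance scales as 1/d², so S = 1366 W m⁻² × (1/2.84)² = 169.4 W m⁻².
First, T_e = [169.4·(1−0.2)/(4σ)]^(1/4) = 156.3 K.
Since (2−ε)/2 = (T_e/T_s)⁴ = 0.6370, ε = 0.7261.

0.726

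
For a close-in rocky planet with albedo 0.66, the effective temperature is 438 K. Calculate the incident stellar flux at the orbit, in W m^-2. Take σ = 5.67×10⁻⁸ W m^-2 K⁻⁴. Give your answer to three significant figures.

24600 W m^-2

Invert the energy balance for S: S = 4σT⁴/(1−α).
σT⁴ = 5.67×10⁻⁸·(438)⁴ = 2087 W m^-2.
S = 4·2087/0.34 = 24550 W m^-2.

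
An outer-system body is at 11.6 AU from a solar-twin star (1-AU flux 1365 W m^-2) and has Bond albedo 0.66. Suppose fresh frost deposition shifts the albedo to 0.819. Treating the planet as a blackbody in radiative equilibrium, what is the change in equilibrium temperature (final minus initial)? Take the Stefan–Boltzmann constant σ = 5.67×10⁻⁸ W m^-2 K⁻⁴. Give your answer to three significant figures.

-9.11 K

Irradiance scales as 1/d², so S = 1365 W m^-2 × (1/11.6)² = 10.14 W m^-2.
Before: T₁ = [10.14·0.34/(4σ)]^(1/4) = 62.45 K.
With α = 0.819, T₂ = 53.34 K.
ΔT = T₂ − T₁ = -9.106 K.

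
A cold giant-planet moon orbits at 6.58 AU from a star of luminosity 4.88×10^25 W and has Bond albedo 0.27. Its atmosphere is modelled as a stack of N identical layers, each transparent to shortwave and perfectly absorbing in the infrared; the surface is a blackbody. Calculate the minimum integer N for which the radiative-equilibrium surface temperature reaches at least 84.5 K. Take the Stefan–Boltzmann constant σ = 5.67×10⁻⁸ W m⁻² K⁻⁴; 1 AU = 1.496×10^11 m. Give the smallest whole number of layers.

3

d = 6.58 × 1.496×10^11 m = 9.844×10^11 m.
S = L/(4πd²) = 4.008 W m⁻².
Top-of-atmosphere balance: σT_e⁴ = S(1−α)/4 = 0.7314 W m⁻² → T_e = 59.93 K.
Since T_s⁴ = (N+1)T_e⁴, we need N ≥ (T_s/T_e)⁴ − 1 = 2.952.
Rounding up, N = 3.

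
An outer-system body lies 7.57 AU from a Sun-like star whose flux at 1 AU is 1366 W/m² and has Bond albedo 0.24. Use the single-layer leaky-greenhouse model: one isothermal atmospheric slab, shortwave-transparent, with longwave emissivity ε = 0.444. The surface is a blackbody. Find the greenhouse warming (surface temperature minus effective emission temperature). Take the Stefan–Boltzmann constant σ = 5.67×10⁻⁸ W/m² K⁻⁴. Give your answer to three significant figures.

6.12 K

By the inverse-square law, S = 1366/7.57² = 23.84 W/m².
At the top of the atmosphere, σT_e⁴ = S(1−α)/4 = 4.529 W/m², giving T_e = 94.54 K.
The surface balance (absorbed SW + ε·downward IR = σT_s⁴) with T_a⁴ = T_s⁴/2 reduces to T_s = T_e·[2/(2−ε)]^¼ = 100.7 K.
Greenhouse warming: T_s − T_e = 6.123 K.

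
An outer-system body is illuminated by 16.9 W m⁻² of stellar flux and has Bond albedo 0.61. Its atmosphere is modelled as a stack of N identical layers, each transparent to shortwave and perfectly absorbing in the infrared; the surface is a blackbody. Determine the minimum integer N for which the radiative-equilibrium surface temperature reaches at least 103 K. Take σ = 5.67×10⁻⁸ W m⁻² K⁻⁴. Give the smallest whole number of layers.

OLR = S(1−α)/4 = 1.648 W m⁻²; the top layer radiates at T_e = 73.42 K.
T_s = (N+1)^(1/4)·T_e ≥ 103 K requires N+1 ≥ (T_s/T_e)⁴ = (103/73.42)⁴ = 3.873.
So N ≥ 2.873; the smallest integer is N = 3.

3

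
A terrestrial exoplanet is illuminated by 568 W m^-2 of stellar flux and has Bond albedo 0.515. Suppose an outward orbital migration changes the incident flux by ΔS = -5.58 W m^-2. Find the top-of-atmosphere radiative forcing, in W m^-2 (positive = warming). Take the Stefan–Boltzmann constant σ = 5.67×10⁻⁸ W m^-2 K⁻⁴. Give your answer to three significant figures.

-0.677 W m^-2

ΔF = Δ[S(1−α)]/4 = (1−0.515)·-5.58/4 = -0.6766 W m^-2.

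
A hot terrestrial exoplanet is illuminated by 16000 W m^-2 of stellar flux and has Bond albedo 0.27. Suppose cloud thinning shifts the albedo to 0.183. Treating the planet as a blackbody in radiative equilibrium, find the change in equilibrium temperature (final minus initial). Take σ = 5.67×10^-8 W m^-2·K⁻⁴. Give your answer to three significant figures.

Initial: T₁ = [S(1−0.27)/(4σ)]^(1/4) = 476.4 K.
Final:   T₂ = [S(1−0.183)/(4σ)]^(1/4) = 490.0 K.
Change: 490.0 − 476.4 = 13.60 K.

13.6 K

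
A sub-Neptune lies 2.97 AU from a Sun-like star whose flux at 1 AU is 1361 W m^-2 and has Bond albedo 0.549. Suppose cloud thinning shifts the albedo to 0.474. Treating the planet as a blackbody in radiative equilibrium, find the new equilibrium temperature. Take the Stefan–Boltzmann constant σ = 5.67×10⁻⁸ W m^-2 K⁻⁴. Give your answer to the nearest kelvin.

Flux at the orbit: S = 1361/(2.97)² = 154.3 W m^-2.
T₂ = [S(1−α₂)/(4σ)]^(1/4) = [154.3·0.526/(4σ)]^(1/4) = 137.5 K.

138 K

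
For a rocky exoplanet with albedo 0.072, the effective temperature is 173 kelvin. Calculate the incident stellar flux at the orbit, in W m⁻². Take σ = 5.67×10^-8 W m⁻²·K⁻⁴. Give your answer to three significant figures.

From S(1−α)/4 = σT⁴: S = 4σT⁴/(1−α).
The emitted flux is σT⁴ = 50.79 W m⁻².
So S = 4×50.79/(1−0.072) = 218.9 W m⁻².

219 W m⁻²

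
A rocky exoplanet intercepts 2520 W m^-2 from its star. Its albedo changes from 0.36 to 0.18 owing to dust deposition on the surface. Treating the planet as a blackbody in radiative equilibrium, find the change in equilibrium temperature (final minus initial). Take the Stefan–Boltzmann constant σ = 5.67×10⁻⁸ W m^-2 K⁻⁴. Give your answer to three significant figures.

18.6 kelvin

Before: T₁ = [2520·0.64/(4σ)]^(1/4) = 290.4 K.
Final:   T₂ = [S(1−0.18)/(4σ)]^(1/4) = 309.0 K.
ΔT = T₂ − T₁ = 18.56 K.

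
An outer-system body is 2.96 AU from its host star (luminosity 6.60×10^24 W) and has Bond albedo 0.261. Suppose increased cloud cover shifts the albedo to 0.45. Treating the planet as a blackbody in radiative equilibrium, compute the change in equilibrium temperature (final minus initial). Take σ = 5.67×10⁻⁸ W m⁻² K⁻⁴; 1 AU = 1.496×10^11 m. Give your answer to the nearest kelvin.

Orbital distance: d = 2.96 AU = 4.428×10^11 m.
S = L/(4πd²) = 2.678 W m⁻².
Before: T₁ = [2.678·0.739/(4σ)]^(1/4) = 54.35 K.
With α = 0.45, T₂ = 50.48 K.
Change: 50.48 − 54.35 = -3.869 K.

-4 K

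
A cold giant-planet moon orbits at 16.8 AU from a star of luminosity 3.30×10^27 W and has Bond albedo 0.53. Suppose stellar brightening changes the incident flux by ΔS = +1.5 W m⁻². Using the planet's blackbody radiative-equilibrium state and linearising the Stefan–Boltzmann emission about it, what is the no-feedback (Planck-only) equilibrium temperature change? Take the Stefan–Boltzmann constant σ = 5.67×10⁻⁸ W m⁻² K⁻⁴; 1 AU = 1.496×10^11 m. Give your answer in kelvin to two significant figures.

d = 16.8 × 1.496×10^11 m = 2.513×10^12 m.
S = L/(4πd²) = 41.57 W m⁻².
The baseline emission temperature is T_e = 96.34 K.
ΔF = Δ[S(1−α)]/4 = (1−0.53)·+1.5/4 = 0.1762 W m⁻².
Planck response: λ_P = 4σT_e³ = 4·5.67×10⁻⁸·(96.34)³ = 0.2028 W m⁻²/K.
So ΔT₀ = 0.1762/0.2028 = 0.869 K.

0.87 kelvin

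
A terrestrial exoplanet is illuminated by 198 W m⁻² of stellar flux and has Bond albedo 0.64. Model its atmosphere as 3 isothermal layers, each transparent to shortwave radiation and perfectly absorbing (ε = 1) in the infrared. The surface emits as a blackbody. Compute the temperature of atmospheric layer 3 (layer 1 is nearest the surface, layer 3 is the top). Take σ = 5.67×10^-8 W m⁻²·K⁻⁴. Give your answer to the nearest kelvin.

133 K

Top-of-atmosphere balance: σT_e⁴ = S(1−α)/4 = 17.82 W m⁻² → T_e = 133.1 K.
In the N-layer model, layer k (counted from the surface) has T_k = (N+1−k)^(1/4)·T_e.
T_3 = (1)^(1/4)·133.1 = 133.1 K.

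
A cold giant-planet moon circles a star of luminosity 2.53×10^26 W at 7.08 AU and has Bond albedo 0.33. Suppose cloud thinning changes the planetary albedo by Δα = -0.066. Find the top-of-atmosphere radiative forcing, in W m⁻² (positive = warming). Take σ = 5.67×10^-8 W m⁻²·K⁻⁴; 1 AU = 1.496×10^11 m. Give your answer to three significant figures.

0.296 W m⁻²

Orbital distance: d = 7.08 AU = 1.059×10^12 m.
S = L/(4πd²) = 17.95 W m⁻².
ΔF = −(S/4)Δα = −(17.95/4)×(-0.066) = 0.2961 W m⁻².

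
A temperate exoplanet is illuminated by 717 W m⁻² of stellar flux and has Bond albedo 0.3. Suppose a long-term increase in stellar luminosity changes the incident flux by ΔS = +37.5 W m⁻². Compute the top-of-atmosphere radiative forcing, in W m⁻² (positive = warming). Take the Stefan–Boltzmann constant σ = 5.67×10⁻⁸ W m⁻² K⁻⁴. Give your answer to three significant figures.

Only a fraction (1−α) is absorbed and it's spread over 4πR², so ΔF = (1−α)ΔS/4 = 6.562 W m⁻².

6.56 W m⁻²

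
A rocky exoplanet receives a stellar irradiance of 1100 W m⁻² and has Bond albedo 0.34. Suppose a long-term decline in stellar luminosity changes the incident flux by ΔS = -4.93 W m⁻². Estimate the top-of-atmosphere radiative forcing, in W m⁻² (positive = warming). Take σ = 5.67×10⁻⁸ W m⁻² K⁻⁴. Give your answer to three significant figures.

-0.813 W m⁻²

ΔF = Δ[S(1−α)]/4 = (1−0.34)·-4.93/4 = -0.8134 W m⁻².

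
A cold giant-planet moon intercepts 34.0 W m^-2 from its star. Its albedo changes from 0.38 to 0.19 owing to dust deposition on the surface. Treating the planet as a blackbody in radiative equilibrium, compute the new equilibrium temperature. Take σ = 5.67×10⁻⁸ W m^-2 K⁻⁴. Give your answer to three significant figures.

New equilibrium: T₂ = [(1−0.19)·34.00/(4σ)]^(1/4) = 105.0 K.

105 kelvin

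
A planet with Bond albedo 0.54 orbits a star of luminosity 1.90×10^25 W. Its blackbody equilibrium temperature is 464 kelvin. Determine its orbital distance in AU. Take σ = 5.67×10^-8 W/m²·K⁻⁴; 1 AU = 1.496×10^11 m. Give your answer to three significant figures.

Required flux: S = 4σT⁴/(1−α) = 22850 W/m².
From L = 4πd²S, d = √(1.90×10^25/(4π·22850)) = 8.134×10^9 m = 0.05437 AU.

0.0544 AU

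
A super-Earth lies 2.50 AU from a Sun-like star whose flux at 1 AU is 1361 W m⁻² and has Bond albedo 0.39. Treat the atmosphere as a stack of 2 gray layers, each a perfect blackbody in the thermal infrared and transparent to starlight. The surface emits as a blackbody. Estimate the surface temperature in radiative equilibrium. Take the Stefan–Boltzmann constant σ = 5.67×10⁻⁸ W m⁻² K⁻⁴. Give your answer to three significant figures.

Flux at the orbit: S = 1361/(2.50)² = 217.8 W m⁻².
The effective emission temperature is T_e = [S(1−α)/(4σ)]^¼ = 155.6 K.
For an N-layer opaque stack, T_s⁴ = (N+1)T_e⁴, hence T_s = (3)^(1/4)×155.6 K = 204.7 K.

205 K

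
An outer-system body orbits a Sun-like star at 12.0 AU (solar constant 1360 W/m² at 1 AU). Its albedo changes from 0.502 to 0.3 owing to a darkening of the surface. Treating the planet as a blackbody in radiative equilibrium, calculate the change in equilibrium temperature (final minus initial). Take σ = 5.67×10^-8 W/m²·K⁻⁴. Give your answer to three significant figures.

Flux at the orbit: S = 1360/(12.0)² = 9.444 W/m².
Initial: T₁ = [S(1−0.502)/(4σ)]^(1/4) = 67.48 K.
Final:   T₂ = [S(1−0.3)/(4σ)]^(1/4) = 73.48 K.
ΔT = T₂ − T₁ = 5.996 K.

6.00 kelvin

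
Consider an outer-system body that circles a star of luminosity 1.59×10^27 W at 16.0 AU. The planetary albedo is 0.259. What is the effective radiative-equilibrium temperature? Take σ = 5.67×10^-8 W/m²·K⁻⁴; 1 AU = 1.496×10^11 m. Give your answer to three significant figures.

92.2 kelvin

Orbital distance: d = 16.0 AU = 2.394×10^12 m.
Spreading L over a sphere of radius d: S = 1.59×10^27/(4π·2.39×10^12²) = 22.08 W/m².
Averaging over the sphere, the absorbed flux is S(1−α)/4 = 4.091 W/m².
In equilibrium σT⁴ equals this, so T = 92.16 K.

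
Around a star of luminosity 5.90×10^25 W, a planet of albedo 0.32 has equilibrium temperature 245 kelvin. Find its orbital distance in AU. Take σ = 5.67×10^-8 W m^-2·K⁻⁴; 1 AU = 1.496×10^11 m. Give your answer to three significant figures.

Required flux: S = 4σT⁴/(1−α) = 1202 W m^-2.
From L = 4πd²S, d = √(5.90×10^25/(4π·1202)) = 6.251×10^10 m = 0.4178 AU.

0.418 AU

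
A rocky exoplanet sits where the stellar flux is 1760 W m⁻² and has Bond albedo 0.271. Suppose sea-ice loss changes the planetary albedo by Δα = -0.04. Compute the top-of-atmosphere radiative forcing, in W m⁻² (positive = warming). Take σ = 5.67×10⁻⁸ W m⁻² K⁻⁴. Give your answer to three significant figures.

17.6 W m⁻²

The change in absorbed flux is Δ[S(1−α)/4] = −SΔα/4 = 17.60 W m⁻².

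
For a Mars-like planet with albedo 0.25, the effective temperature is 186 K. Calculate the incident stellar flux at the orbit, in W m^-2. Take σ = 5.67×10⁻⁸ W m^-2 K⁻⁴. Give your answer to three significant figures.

Invert the energy balance for S: S = 4σT⁴/(1−α).
σT⁴ = 5.67×10⁻⁸·(186)⁴ = 67.86 W m^-2.
So S = 4×67.86/(1−0.25) = 361.9 W m^-2.

362 W m^-2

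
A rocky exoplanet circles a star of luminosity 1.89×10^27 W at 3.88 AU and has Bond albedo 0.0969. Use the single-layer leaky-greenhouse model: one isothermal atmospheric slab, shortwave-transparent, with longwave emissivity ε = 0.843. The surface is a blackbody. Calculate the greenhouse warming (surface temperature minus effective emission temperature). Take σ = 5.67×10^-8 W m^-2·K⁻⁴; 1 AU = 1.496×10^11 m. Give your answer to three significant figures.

Orbital distance: d = 3.88 AU = 5.804×10^11 m.
Spreading L over a sphere of radius d: S = 1.89×10^27/(4π·5.80×10^11²) = 446.4 W m^-2.
The planet radiates to space at T_e = [S(1−α)/(4σ)]^(1/4) = 205.3 K.
The surface balance (absorbed SW + ε·downward IR = σT_s⁴) with T_a⁴ = T_s⁴/2 reduces to T_s = T_e·[2/(2−ε)]^¼ = 235.4 K.
The atmosphere warms the surface by 30.11 K.

30.1 K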